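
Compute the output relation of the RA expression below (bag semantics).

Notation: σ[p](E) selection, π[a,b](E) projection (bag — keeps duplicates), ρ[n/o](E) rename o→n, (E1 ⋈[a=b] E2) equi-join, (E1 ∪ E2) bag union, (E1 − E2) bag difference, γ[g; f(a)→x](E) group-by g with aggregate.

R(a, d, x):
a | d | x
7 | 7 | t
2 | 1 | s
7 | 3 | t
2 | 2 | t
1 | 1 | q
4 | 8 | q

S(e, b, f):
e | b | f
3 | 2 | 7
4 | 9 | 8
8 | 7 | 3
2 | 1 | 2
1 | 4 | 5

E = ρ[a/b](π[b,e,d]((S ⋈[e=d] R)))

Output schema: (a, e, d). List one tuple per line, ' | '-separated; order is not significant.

Stepwise |·|:
  S → 5
  R → 6
  (S ⋈[e=d] R) → 5
  π[b,e,d]((S ⋈[e=d] R)) → 5
  ρ[a/b](π[b,e,d]((S ⋈[e=d] R))) → 5

== RESULT ==
a | e | d
1 | 2 | 2
2 | 3 | 3
4 | 1 | 1
4 | 1 | 1
7 | 8 | 8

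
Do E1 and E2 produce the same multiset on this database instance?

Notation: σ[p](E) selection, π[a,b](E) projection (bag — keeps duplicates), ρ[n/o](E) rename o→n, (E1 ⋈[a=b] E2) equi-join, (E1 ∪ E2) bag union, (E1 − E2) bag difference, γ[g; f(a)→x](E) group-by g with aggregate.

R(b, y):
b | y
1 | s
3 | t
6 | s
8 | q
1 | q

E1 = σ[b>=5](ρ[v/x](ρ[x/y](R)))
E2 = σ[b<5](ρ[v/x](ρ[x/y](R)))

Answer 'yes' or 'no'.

E1 per-node cardinality:
  R → 5
  ρ[x/y](R) → 5
  ρ[v/x](ρ[x/y](R)) → 5
  σ[b>=5](ρ[v/x](ρ[x/y](R))) → 2
E2 per-node cardinality:
  R → 5
  ρ[x/y](R) → 5
  ρ[v/x](ρ[x/y](R)) → 5
  σ[b<5](ρ[v/x](ρ[x/y](R))) → 3

E1 result:
b | v
6 | s
8 | q
E2 result:
b | v
1 | q
1 | s
3 | t
Witness: (8, 'q') appears 1× in E1 but 0× in E2.

no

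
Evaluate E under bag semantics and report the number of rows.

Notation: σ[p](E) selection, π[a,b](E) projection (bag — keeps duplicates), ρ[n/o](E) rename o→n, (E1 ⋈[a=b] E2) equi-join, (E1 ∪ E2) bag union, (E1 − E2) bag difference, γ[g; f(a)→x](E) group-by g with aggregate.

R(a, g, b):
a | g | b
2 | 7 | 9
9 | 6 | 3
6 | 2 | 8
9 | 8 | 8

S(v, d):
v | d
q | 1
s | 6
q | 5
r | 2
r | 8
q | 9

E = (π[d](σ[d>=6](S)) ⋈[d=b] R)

Stepwise |·|:
  S → 6
  σ[d>=6](S) → 3
  π[d](σ[d>=6](S)) → 3
  R → 4
  (π[d](σ[d>=6](S)) ⋈[d=b] R) → 3

|E| = 3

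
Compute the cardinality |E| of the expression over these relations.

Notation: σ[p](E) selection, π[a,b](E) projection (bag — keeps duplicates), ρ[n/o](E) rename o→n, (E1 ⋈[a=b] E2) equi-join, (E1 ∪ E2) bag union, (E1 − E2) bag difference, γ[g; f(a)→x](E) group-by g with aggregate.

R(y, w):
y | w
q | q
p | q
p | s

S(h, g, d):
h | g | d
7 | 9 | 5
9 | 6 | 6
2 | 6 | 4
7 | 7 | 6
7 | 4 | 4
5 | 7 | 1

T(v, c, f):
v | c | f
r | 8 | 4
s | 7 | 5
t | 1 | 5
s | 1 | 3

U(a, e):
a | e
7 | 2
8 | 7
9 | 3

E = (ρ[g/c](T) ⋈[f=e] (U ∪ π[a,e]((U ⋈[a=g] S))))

Subexpression sizes:
  T → 4
  ρ[g/c](T) → 4
  U → 3
  U → 3
  S → 6
  (U ⋈[a=g] S) → 3
  π[a,e]((U ⋈[a=g] S)) → 3
  (U ∪ π[a,e]((U ⋈[a=g] S))) → 6
  (ρ[g/c](T) ⋈[f=e] (U ∪ π[a,e]((U ⋈[a=g] S)))) → 2

|E| = 2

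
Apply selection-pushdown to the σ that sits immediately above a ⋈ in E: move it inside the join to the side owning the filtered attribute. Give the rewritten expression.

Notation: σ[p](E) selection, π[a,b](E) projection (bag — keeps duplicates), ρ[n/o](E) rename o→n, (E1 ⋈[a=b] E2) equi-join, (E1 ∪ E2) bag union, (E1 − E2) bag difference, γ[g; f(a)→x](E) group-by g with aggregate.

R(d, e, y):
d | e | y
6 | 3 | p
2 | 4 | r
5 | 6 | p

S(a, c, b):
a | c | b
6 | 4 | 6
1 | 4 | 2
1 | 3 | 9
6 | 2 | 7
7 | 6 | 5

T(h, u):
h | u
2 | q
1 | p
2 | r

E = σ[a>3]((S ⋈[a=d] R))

σ filters on a, owned by the left side.
E' = (σ[a>3](S) ⋈[a=d] R)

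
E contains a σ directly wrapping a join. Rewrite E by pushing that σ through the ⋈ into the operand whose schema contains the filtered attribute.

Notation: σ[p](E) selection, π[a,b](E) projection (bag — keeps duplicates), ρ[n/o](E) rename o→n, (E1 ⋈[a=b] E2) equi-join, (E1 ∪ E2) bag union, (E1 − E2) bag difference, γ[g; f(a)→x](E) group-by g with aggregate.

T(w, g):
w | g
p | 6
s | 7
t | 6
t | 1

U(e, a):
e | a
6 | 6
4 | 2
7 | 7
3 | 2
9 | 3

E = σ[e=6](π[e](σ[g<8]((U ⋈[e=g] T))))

σ filters on g, owned by the right side.
E' = σ[e=6](π[e]((U ⋈[e=g] σ[g<8](T))))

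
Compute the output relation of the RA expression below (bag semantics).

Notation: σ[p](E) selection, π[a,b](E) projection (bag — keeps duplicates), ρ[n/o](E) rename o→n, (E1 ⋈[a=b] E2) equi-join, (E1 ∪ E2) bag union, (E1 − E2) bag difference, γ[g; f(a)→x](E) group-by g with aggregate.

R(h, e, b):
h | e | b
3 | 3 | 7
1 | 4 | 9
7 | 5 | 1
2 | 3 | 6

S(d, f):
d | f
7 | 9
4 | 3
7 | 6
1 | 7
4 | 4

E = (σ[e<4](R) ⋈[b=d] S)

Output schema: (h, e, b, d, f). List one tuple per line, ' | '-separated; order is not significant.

Per-node cardinality:
  R → 4
  σ[e<4](R) → 2
  S → 5
  (σ[e<4](R) ⋈[b=d] S) → 2

== RESULT ==
h | e | b | d | f
3 | 3 | 7 | 7 | 6
3 | 3 | 7 | 7 | 9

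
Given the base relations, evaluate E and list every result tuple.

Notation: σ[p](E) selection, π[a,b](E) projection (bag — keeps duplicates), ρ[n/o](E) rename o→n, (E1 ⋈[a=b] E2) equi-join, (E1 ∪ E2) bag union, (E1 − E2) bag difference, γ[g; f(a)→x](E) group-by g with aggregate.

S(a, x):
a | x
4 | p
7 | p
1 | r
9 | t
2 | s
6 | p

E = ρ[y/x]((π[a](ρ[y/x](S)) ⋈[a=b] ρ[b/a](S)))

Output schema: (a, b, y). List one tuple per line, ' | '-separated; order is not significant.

Per-node cardinality:
  S → 6
  ρ[y/x](S) → 6
  π[a](ρ[y/x](S)) → 6
  S → 6
  ρ[b/a](S) → 6
  (π[a](ρ[y/x](S)) ⋈[a=b] ρ[b/a](S)) → 6
  ρ[y/x]((π[a](ρ[y/x](S)) ⋈[a=b] ρ[b/a](S))) → 6

== RESULT ==
a | b | y
1 | 1 | r
2 | 2 | s
4 | 4 | p
6 | 6 | p
7 | 7 | p
9 | 9 | t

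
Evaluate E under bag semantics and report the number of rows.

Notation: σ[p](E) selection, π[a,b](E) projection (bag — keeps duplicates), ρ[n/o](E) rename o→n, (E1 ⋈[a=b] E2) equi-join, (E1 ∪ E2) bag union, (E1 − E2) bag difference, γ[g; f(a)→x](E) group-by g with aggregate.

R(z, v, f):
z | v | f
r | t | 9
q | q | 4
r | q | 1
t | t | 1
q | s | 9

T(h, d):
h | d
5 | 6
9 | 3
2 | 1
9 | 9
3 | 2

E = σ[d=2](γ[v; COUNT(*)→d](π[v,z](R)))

Stepwise |·|:
  R → 5
  π[v,z](R) → 5
  γ[v; COUNT(*)→d](π[v,z](R)) → 3
  σ[d=2](γ[v; COUNT(*)→d](π[v,z](R))) → 2

|E| = 2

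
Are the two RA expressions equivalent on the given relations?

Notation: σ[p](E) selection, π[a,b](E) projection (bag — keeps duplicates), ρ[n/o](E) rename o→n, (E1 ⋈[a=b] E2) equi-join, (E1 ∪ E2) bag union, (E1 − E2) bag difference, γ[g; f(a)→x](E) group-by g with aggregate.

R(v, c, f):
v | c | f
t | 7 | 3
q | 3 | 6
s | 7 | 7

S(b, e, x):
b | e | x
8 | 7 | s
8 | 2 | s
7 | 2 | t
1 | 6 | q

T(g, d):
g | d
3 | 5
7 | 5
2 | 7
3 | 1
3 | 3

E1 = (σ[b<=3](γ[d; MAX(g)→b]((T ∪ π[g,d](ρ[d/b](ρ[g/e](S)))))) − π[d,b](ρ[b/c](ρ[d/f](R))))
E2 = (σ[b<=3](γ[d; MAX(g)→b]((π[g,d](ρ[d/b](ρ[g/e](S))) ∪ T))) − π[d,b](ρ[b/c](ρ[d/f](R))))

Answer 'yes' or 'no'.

E1 per-node cardinality:
  T → 5
  S → 4
  ρ[g/e](S) → 4
  ρ[d/b](ρ[g/e](S)) → 4
  π[g,d](ρ[d/b](ρ[g/e](S))) → 4
  (T ∪ π[g,d](ρ[d/b](ρ[g/e](S)))) → 9
  γ[d; MAX(g)→b]((T ∪ π[g,d](ρ[d/b](ρ[g/e](S))))) → 5
  σ[b<=3](γ[d; MAX(g)→b]((T ∪ π[g,d](ρ[d/b](ρ[g/e](S)))))) → 2
  R → 3
  ρ[d/f](R) → 3
  ρ[b/c](ρ[d/f](R)) → 3
  π[d,b](ρ[b/c](ρ[d/f](R))) → 3
  (σ[b<=3](γ[d; MAX(g)→b]((T ∪ π[g,d](ρ[d/b](ρ[g/e](S)))))) − π[d,b](ρ[b/c](ρ[d/f](R)))) → 2
E2 per-node cardinality:
  S → 4
  ρ[g/e](S) → 4
  ρ[d/b](ρ[g/e](S)) → 4
  π[g,d](ρ[d/b](ρ[g/e](S))) → 4
  T → 5
  (π[g,d](ρ[d/b](ρ[g/e](S))) ∪ T) → 9
  γ[d; MAX(g)→b]((π[g,d](ρ[d/b](ρ[g/e](S))) ∪ T)) → 5
  σ[b<=3](γ[d; MAX(g)→b]((π[g,d](ρ[d/b](ρ[g/e](S))) ∪ T))) → 2
  R → 3
  ρ[d/f](R) → 3
  ρ[b/c](ρ[d/f](R)) → 3
  π[d,b](ρ[b/c](ρ[d/f](R))) → 3
  (σ[b<=3](γ[d; MAX(g)→b]((π[g,d](ρ[d/b](ρ[g/e](S))) ∪ T))) − π[d,b](ρ[b/c](ρ[d/f](R)))) → 2

E1 and E2 produce the same multiset:
d | b
3 | 3
7 | 2

yes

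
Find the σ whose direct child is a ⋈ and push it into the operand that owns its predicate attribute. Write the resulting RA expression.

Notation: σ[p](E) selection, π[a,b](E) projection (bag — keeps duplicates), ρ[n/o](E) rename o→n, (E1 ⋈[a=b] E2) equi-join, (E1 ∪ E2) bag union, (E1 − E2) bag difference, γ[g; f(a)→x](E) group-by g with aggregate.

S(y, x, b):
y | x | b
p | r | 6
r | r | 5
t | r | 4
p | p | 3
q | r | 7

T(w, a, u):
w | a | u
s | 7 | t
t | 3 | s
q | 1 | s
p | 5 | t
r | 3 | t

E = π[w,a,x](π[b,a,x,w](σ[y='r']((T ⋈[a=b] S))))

σ filters on y, owned by the right side.
E' = π[w,a,x](π[b,a,x,w]((T ⋈[a=b] σ[y='r'](S))))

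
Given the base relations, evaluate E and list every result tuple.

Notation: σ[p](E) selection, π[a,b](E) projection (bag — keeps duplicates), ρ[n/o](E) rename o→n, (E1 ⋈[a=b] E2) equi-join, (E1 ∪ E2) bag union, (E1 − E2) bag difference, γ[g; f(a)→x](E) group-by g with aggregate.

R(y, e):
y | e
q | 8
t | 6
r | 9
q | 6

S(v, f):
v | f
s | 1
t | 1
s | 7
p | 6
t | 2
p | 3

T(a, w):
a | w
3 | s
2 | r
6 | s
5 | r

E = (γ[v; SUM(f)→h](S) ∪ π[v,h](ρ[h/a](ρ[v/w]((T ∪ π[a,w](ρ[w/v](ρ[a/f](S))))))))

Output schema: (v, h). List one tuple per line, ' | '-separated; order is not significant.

Per-node cardinality:
  S → 6
  γ[v; SUM(f)→h](S) → 3
  T → 4
  S → 6
  ρ[a/f](S) → 6
  ρ[w/v](ρ[a/f](S)) → 6
  π[a,w](ρ[w/v](ρ[a/f](S))) → 6
  (T ∪ π[a,w](ρ[w/v](ρ[a/f](S)))) → 10
  ρ[v/w]((T ∪ π[a,w](ρ[w/v](ρ[a/f](S))))) → 10
  ρ[h/a](ρ[v/w]((T ∪ π[a,w](ρ[w/v](ρ[a/f](S)))))) → 10
  π[v,h](ρ[h/a](ρ[v/w]((T ∪ π[a,w](ρ[w/v](ρ[a/f](S))))))) → 10
  (γ[v; SUM(f)→h](S) ∪ π[v,h](ρ[h/a](ρ[v/w]((T ∪ π[a,w](ρ[w/v](ρ[a/f](S)))))))) → 13

== RESULT ==
v | h
p | 3
p | 6
p | 9
r | 2
r | 5
s | 1
s | 3
s | 6
s | 7
s | 8
t | 1
t | 2
t | 3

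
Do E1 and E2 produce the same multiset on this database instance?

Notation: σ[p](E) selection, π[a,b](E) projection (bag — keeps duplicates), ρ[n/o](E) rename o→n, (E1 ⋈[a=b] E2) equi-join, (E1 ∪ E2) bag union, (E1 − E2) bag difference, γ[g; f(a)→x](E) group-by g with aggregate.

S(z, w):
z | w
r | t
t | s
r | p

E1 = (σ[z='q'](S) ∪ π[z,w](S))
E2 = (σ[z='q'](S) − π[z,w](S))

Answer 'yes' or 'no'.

E1 stepwise |·|:
  S → 3
  σ[z='q'](S) → 0
  S → 3
  π[z,w](S) → 3
  (σ[z='q'](S) ∪ π[z,w](S)) → 3
E2 stepwise |·|:
  S → 3
  σ[z='q'](S) → 0
  S → 3
  π[z,w](S) → 3
  (σ[z='q'](S) − π[z,w](S)) → 0

E1 result:
z | w
r | p
r | t
t | s
E2 result:
z | w
(0 rows)
Witness: ('r', 'p') appears 1× in E1 but 0× in E2.

no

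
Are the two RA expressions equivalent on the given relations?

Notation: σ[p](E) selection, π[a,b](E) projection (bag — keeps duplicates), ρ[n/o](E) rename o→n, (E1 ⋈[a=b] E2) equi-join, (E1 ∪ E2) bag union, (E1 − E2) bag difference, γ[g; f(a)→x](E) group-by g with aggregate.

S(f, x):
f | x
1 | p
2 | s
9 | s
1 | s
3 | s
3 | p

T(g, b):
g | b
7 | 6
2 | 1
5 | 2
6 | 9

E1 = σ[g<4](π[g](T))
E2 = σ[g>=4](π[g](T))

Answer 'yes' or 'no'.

E1 per-node cardinality:
  T → 4
  π[g](T) → 4
  σ[g<4](π[g](T)) → 1
E2 per-node cardinality:
  T → 4
  π[g](T) → 4
  σ[g>=4](π[g](T)) → 3

E1 result:
g
2
E2 result:
g
5
6
7
Witness: (6,) appears 0× in E1 but 1× in E2.

no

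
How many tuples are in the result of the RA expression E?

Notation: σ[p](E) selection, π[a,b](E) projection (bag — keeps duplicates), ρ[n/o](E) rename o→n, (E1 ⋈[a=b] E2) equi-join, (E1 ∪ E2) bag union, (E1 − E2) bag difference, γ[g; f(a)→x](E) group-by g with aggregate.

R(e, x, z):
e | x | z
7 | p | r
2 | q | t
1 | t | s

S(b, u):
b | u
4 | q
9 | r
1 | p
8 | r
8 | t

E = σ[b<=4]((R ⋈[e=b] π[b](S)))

Per-node cardinality:
  R → 3
  S → 5
  π[b](S) → 5
  (R ⋈[e=b] π[b](S)) → 1
  σ[b<=4]((R ⋈[e=b] π[b](S))) → 1

|E| = 1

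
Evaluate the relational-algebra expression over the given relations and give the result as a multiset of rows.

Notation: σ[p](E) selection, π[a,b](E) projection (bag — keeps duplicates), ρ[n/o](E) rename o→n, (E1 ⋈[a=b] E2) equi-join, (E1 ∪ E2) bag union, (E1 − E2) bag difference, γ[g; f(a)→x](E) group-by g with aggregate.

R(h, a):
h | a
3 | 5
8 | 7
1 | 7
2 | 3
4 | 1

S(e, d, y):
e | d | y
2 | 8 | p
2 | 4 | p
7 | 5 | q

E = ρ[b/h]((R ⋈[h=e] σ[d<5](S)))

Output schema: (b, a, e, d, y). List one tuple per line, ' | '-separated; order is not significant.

Stepwise |·|:
  R → 5
  S → 3
  σ[d<5](S) → 1
  (R ⋈[h=e] σ[d<5](S)) → 1
  ρ[b/h]((R ⋈[h=e] σ[d<5](S))) → 1

== RESULT ==
b | a | e | d | y
2 | 3 | 2 | 4 | p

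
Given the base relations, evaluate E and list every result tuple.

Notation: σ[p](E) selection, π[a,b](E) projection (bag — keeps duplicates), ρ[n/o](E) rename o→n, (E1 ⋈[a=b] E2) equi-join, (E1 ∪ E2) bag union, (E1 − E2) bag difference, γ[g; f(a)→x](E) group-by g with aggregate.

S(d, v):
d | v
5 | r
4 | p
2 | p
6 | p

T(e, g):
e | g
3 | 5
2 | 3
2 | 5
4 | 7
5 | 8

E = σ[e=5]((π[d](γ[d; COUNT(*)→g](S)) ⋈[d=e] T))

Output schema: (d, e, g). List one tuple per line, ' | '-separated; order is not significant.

Per-node cardinality:
  S → 4
  γ[d; COUNT(*)→g](S) → 4
  π[d](γ[d; COUNT(*)→g](S)) → 4
  T → 5
  (π[d](γ[d; COUNT(*)→g](S)) ⋈[d=e] T) → 4
  σ[e=5]((π[d](γ[d; COUNT(*)→g](S)) ⋈[d=e] T)) → 1

== RESULT ==
d | e | g
5 | 5 | 8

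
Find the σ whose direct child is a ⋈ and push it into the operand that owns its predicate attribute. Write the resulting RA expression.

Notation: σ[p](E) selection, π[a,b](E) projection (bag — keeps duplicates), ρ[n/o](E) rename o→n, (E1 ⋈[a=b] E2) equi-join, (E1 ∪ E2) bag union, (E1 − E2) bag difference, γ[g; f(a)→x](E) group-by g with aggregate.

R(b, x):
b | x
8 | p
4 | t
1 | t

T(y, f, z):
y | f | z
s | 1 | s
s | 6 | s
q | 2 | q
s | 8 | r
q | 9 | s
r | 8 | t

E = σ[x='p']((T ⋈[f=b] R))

σ filters on x, owned by the right side.
E' = (T ⋈[f=b] σ[x='p'](R))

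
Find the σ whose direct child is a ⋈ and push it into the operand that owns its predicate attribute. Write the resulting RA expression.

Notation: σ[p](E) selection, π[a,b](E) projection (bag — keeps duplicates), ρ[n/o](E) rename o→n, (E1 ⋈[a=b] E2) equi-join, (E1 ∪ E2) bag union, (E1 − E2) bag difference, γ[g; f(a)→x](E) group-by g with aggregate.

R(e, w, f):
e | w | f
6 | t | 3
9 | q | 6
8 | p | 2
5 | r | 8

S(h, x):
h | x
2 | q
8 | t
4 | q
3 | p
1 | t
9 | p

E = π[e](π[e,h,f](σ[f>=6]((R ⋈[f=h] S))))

σ filters on f, owned by the left side.
E' = π[e](π[e,h,f]((σ[f>=6](R) ⋈[f=h] S)))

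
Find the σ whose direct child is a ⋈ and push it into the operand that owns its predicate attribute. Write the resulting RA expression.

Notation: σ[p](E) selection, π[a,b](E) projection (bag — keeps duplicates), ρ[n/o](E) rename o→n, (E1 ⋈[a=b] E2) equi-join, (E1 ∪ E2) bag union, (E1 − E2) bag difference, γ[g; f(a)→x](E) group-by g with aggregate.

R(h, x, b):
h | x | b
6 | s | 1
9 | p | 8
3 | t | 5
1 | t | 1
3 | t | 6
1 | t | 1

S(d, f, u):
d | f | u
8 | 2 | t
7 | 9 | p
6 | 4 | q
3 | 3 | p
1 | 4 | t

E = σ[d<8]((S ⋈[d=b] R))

σ filters on d, owned by the left side.
E' = (σ[d<8](S) ⋈[d=b] R)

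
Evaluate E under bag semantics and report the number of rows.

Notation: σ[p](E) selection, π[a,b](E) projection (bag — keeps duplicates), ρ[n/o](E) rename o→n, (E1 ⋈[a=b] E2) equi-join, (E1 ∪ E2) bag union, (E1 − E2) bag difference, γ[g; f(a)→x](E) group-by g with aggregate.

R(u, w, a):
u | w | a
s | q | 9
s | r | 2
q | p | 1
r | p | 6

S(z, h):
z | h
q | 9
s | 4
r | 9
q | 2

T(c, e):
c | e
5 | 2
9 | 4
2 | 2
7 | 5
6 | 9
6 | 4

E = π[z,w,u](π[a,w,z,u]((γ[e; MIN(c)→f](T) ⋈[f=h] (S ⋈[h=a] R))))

Stepwise |·|:
  T → 6
  γ[e; MIN(c)→f](T) → 4
  S → 4
  R → 4
  (S ⋈[h=a] R) → 3
  (γ[e; MIN(c)→f](T) ⋈[f=h] (S ⋈[h=a] R)) → 1
  π[a,w,z,u]((γ[e; MIN(c)→f](T) ⋈[f=h] (S ⋈[h=a] R))) → 1
  π[z,w,u](π[a,w,z,u]((γ[e; MIN(c)→f](T) ⋈[f=h] (S ⋈[h=a] R)))) → 1

|E| = 1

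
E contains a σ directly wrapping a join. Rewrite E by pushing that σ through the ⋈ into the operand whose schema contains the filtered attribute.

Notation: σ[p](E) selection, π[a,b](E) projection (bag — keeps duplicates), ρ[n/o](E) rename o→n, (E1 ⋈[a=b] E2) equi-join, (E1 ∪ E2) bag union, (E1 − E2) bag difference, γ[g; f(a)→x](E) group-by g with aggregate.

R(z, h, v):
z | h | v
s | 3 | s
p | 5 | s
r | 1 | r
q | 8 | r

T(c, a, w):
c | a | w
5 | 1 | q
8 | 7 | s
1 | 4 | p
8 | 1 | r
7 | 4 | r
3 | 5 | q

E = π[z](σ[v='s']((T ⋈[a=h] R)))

σ filters on v, owned by the right side.
E' = π[z]((T ⋈[a=h] σ[v='s'](R)))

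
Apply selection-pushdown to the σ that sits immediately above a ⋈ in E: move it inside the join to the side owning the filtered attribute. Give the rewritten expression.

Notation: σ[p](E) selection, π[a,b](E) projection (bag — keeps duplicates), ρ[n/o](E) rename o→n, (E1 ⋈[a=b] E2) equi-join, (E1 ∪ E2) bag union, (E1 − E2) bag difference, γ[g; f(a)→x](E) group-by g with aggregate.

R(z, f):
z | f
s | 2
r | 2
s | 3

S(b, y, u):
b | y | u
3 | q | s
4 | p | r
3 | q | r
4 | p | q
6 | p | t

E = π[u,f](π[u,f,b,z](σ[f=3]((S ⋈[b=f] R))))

σ filters on f, owned by the right side.
E' = π[u,f](π[u,f,b,z]((S ⋈[b=f] σ[f=3](R))))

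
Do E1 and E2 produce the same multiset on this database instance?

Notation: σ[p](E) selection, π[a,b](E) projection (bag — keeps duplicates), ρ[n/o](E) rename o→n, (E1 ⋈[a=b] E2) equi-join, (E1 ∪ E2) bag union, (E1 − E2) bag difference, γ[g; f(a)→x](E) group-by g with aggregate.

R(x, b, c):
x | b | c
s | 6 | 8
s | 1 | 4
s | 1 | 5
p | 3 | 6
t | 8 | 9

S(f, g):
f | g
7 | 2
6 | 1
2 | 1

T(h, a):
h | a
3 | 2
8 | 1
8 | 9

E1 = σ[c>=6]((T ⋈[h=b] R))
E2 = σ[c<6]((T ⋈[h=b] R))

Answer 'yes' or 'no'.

E1 per-node cardinality:
  T → 3
  R → 5
  (T ⋈[h=b] R) → 3
  σ[c>=6]((T ⋈[h=b] R)) → 3
E2 per-node cardinality:
  T → 3
  R → 5
  (T ⋈[h=b] R) → 3
  σ[c<6]((T ⋈[h=b] R)) → 0

E1 result:
h | a | x | b | c
3 | 2 | p | 3 | 6
8 | 1 | t | 8 | 9
8 | 9 | t | 8 | 9
E2 result:
h | a | x | b | c
(0 rows)
Witness: (8, 9, 't', 8, 9) appears 1× in E1 but 0× in E2.

no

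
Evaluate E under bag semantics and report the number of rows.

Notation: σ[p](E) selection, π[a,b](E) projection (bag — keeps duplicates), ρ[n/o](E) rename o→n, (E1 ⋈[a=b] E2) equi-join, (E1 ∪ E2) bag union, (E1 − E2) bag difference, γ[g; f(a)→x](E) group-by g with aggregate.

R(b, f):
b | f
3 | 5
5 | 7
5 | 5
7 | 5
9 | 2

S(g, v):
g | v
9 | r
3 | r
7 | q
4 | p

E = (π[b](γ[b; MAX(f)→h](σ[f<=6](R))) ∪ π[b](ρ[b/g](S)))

Row counts bottom-up:
  R → 5
  σ[f<=6](R) → 4
  γ[b; MAX(f)→h](σ[f<=6](R)) → 4
  π[b](γ[b; MAX(f)→h](σ[f<=6](R))) → 4
  S → 4
  ρ[b/g](S) → 4
  π[b](ρ[b/g](S)) → 4
  (π[b](γ[b; MAX(f)→h](σ[f<=6](R))) ∪ π[b](ρ[b/g](S))) → 8

|E| = 8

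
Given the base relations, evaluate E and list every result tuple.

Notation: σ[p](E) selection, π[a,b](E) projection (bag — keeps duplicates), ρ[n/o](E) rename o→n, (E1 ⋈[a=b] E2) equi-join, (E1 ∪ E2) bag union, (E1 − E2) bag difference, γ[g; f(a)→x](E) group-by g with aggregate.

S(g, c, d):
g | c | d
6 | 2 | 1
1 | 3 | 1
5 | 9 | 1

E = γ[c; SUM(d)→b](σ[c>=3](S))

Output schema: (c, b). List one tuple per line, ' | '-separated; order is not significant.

Subexpression sizes:
  S → 3
  σ[c>=3](S) → 2
  γ[c; SUM(d)→b](σ[c>=3](S)) → 2

== RESULT ==
c | b
3 | 1
9 | 1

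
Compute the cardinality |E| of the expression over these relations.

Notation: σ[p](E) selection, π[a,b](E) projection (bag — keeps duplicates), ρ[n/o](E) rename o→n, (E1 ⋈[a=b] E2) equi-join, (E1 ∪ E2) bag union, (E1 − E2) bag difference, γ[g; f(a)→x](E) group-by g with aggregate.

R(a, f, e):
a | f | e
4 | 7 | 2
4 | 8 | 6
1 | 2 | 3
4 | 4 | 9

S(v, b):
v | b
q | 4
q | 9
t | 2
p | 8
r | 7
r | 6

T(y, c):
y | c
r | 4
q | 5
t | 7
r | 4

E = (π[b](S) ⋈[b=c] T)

Per-node cardinality:
  S → 6
  π[b](S) → 6
  T → 4
  (π[b](S) ⋈[b=c] T) → 3

|E| = 3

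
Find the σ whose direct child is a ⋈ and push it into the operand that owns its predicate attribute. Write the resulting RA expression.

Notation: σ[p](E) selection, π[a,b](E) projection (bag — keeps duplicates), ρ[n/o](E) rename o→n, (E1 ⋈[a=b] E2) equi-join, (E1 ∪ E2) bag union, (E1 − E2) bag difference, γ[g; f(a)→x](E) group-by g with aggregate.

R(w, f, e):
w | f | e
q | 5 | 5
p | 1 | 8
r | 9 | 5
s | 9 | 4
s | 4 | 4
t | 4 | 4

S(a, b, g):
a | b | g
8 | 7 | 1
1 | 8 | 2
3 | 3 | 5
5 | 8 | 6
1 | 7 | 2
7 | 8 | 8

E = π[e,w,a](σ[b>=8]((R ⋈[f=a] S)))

σ filters on b, owned by the right side.
E' = π[e,w,a]((R ⋈[f=a] σ[b>=8](S)))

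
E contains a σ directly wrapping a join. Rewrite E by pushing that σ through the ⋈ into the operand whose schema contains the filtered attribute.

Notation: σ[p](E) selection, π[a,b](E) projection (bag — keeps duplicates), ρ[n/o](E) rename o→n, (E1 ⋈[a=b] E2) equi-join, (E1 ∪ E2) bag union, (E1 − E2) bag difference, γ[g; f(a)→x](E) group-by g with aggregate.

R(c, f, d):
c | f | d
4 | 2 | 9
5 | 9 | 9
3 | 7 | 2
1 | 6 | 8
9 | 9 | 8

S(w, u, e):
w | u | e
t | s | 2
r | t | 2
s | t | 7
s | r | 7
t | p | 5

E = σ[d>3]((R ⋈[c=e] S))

σ filters on d, owned by the left side.
E' = (σ[d>3](R) ⋈[c=e] S)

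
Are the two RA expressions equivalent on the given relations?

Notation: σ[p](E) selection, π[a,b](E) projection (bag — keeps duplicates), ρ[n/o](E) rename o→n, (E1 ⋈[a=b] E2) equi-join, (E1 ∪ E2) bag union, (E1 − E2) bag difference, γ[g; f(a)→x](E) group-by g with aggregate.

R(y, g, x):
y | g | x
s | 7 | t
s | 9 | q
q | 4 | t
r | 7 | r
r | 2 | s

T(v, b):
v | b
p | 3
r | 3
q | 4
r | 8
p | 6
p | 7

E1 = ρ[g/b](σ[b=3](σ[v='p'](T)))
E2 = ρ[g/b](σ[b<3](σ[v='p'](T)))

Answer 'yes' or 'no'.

E1 subexpression sizes:
  T → 6
  σ[v='p'](T) → 3
  σ[b=3](σ[v='p'](T)) → 1
  ρ[g/b](σ[b=3](σ[v='p'](T))) → 1
E2 subexpression sizes:
  T → 6
  σ[v='p'](T) → 3
  σ[b<3](σ[v='p'](T)) → 0
  ρ[g/b](σ[b<3](σ[v='p'](T))) → 0

E1 result:
v | g
p | 3
E2 result:
v | g
(0 rows)
Witness: ('p', 3) appears 1× in E1 but 0× in E2.

no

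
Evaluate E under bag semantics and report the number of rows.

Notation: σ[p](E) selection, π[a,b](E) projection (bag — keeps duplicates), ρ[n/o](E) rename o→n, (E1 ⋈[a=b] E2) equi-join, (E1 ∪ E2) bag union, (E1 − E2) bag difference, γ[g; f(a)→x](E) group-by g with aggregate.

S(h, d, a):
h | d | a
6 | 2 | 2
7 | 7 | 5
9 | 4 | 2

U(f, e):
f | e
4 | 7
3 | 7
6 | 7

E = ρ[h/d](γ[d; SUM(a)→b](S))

Subexpression sizes:
  S → 3
  γ[d; SUM(a)→b](S) → 3
  ρ[h/d](γ[d; SUM(a)→b](S)) → 3

|E| = 3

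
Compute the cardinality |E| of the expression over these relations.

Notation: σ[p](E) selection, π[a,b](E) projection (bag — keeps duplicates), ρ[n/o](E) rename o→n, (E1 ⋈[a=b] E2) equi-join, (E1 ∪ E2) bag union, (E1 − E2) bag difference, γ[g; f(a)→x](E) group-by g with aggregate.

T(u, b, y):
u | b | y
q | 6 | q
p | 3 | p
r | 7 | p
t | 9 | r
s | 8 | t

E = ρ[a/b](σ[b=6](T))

Row counts bottom-up:
  T → 5
  σ[b=6](T) → 1
  ρ[a/b](σ[b=6](T)) → 1

|E| = 1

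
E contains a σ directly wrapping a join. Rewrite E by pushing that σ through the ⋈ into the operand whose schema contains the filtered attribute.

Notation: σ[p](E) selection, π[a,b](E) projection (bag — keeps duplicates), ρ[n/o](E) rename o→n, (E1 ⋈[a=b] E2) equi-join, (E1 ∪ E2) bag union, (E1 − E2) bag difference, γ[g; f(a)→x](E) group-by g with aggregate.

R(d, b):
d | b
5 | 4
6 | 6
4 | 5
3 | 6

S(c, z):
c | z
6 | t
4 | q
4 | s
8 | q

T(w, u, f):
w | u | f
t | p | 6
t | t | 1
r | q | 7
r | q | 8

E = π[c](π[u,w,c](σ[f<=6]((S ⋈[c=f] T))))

σ filters on f, owned by the right side.
E' = π[c](π[u,w,c]((S ⋈[c=f] σ[f<=6](T))))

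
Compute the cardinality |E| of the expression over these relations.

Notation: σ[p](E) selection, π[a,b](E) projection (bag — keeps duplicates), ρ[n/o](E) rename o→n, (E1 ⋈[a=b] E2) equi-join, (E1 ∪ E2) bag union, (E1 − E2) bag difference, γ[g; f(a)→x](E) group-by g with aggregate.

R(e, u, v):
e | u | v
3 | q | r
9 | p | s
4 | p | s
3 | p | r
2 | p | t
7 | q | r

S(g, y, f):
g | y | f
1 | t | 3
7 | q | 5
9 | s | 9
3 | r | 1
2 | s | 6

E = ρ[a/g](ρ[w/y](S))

Stepwise |·|:
  S → 5
  ρ[w/y](S) → 5
  ρ[a/g](ρ[w/y](S)) → 5

|E| = 5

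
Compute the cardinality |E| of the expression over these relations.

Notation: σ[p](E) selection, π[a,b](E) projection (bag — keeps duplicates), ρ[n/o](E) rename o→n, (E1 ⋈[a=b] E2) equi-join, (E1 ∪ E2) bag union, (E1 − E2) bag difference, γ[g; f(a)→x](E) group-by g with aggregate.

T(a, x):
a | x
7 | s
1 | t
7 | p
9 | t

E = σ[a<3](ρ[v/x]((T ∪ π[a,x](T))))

Subexpression sizes:
  T → 4
  T → 4
  π[a,x](T) → 4
  (T ∪ π[a,x](T)) → 8
  ρ[v/x]((T ∪ π[a,x](T))) → 8
  σ[a<3](ρ[v/x]((T ∪ π[a,x](T)))) → 2

|E| = 2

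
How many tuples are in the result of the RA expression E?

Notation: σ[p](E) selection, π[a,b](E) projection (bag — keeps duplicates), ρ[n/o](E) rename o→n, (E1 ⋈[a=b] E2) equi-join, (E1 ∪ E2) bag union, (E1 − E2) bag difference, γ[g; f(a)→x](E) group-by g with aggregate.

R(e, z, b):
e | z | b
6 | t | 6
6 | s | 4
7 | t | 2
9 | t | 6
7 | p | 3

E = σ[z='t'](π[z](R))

Row counts bottom-up:
  R → 5
  π[z](R) → 5
  σ[z='t'](π[z](R)) → 3

|E| = 3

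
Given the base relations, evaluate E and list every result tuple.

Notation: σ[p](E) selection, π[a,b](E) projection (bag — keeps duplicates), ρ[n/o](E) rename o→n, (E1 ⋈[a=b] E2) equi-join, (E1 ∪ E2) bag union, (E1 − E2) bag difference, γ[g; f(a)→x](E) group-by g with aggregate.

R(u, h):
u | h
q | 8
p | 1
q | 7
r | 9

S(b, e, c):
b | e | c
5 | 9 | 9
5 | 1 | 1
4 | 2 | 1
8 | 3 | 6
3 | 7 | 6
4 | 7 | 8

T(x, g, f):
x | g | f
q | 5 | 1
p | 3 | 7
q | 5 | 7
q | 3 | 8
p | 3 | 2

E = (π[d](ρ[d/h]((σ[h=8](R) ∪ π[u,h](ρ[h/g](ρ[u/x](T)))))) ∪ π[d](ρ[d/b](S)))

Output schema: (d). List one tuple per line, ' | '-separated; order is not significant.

Per-node cardinality:
  R → 4
  σ[h=8](R) → 1
  T → 5
  ρ[u/x](T) → 5
  ρ[h/g](ρ[u/x](T)) → 5
  π[u,h](ρ[h/g](ρ[u/x](T))) → 5
  (σ[h=8](R) ∪ π[u,h](ρ[h/g](ρ[u/x](T)))) → 6
  ρ[d/h]((σ[h=8](R) ∪ π[u,h](ρ[h/g](ρ[u/x](T))))) → 6
  π[d](ρ[d/h]((σ[h=8](R) ∪ π[u,h](ρ[h/g](ρ[u/x](T)))))) → 6
  S → 6
  ρ[d/b](S) → 6
  π[d](ρ[d/b](S)) → 6
  (π[d](ρ[d/h]((σ[h=8](R) ∪ π[u,h](ρ[h/g](ρ[u/x](T)))))) ∪ π[d](ρ[d/b](S))) → 12

== RESULT ==
d
3
3
3
3
4
4
5
5
5
5
8
8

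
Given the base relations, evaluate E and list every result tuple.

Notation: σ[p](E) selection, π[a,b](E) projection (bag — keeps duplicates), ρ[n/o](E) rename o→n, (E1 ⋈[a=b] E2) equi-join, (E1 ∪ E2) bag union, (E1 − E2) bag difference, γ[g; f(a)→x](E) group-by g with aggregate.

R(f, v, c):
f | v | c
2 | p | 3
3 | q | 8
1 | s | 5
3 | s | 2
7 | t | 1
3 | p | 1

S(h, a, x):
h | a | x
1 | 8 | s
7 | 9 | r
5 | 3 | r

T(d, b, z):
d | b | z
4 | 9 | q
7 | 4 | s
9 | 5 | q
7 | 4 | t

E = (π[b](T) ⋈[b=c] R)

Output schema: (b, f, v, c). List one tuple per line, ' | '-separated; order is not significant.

Per-node cardinality:
  T → 4
  π[b](T) → 4
  R → 6
  (π[b](T) ⋈[b=c] R) → 1

== RESULT ==
b | f | v | c
5 | 1 | s | 5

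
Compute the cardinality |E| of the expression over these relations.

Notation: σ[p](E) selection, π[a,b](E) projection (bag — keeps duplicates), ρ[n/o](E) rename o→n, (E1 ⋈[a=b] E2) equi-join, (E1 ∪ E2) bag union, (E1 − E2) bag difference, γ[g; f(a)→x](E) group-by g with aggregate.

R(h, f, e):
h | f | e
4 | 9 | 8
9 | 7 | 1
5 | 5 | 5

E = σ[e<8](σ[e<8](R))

Subexpression sizes:
  R → 3
  σ[e<8](R) → 2
  σ[e<8](σ[e<8](R)) → 2

|E| = 2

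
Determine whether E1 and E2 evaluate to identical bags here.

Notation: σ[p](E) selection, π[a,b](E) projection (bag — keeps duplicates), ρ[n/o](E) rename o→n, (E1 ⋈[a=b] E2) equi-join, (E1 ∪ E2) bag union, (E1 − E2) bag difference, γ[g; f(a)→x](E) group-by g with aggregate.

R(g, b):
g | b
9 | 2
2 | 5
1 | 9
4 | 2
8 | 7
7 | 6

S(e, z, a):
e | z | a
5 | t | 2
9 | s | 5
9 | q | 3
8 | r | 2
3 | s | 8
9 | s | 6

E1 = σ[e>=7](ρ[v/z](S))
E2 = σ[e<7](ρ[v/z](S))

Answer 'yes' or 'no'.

E1 subexpression sizes:
  S → 6
  ρ[v/z](S) → 6
  σ[e>=7](ρ[v/z](S)) → 4
E2 subexpression sizes:
  S → 6
  ρ[v/z](S) → 6
  σ[e<7](ρ[v/z](S)) → 2

E1 result:
e | v | a
8 | r | 2
9 | q | 3
9 | s | 5
9 | s | 6
E2 result:
e | v | a
3 | s | 8
5 | t | 2
Witness: (9, 'q', 3) appears 1× in E1 but 0× in E2.

no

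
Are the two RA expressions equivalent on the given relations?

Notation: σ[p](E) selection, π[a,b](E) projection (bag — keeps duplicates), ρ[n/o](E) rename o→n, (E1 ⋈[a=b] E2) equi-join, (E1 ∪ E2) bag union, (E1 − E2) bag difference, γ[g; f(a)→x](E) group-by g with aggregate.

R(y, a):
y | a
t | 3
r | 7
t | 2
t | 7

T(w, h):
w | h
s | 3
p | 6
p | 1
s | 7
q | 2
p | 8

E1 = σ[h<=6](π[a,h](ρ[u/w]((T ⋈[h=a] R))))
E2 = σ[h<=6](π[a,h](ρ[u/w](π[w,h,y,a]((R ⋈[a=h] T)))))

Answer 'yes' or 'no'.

E1 row counts bottom-up:
  T → 6
  R → 4
  (T ⋈[h=a] R) → 4
  ρ[u/w]((T ⋈[h=a] R)) → 4
  π[a,h](ρ[u/w]((T ⋈[h=a] R))) → 4
  σ[h<=6](π[a,h](ρ[u/w]((T ⋈[h=a] R)))) → 2
E2 row counts bottom-up:
  R → 4
  T → 6
  (R ⋈[a=h] T) → 4
  π[w,h,y,a]((R ⋈[a=h] T)) → 4
  ρ[u/w](π[w,h,y,a]((R ⋈[a=h] T))) → 4
  π[a,h](ρ[u/w](π[w,h,y,a]((R ⋈[a=h] T)))) → 4
  σ[h<=6](π[a,h](ρ[u/w](π[w,h,y,a]((R ⋈[a=h] T))))) → 2

E1 and E2 produce the same multiset:
a | h
2 | 2
3 | 3

yes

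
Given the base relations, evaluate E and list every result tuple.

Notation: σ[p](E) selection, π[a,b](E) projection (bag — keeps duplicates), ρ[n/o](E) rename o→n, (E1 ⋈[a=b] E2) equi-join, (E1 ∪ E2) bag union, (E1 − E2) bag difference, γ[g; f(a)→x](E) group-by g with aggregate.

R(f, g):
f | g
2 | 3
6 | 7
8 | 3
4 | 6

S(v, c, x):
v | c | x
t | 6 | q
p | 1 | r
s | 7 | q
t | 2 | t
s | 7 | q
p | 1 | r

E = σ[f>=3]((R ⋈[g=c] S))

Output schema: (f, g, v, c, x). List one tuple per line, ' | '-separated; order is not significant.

Per-node cardinality:
  R → 4
  S → 6
  (R ⋈[g=c] S) → 3
  σ[f>=3]((R ⋈[g=c] S)) → 3

== RESULT ==
f | g | v | c | x
4 | 6 | t | 6 | q
6 | 7 | s | 7 | q
6 | 7 | s | 7 | q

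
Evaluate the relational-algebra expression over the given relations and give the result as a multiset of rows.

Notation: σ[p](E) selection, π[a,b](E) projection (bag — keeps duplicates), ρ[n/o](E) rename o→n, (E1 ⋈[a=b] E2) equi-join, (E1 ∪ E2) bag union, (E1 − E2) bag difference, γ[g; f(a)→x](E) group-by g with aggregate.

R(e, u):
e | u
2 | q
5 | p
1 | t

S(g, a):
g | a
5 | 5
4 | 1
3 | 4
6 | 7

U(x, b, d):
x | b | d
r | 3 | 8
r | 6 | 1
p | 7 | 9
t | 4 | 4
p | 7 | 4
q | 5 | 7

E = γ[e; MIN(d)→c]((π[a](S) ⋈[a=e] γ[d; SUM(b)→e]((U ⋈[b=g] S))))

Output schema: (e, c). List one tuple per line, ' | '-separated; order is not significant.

Per-node cardinality:
  S → 4
  π[a](S) → 4
  U → 6
  S → 4
  (U ⋈[b=g] S) → 4
  γ[d; SUM(b)→e]((U ⋈[b=g] S)) → 4
  (π[a](S) ⋈[a=e] γ[d; SUM(b)→e]((U ⋈[b=g] S))) → 2
  γ[e; MIN(d)→c]((π[a](S) ⋈[a=e] γ[d; SUM(b)→e]((U ⋈[b=g] S)))) → 2

== RESULT ==
e | c
4 | 4
5 | 7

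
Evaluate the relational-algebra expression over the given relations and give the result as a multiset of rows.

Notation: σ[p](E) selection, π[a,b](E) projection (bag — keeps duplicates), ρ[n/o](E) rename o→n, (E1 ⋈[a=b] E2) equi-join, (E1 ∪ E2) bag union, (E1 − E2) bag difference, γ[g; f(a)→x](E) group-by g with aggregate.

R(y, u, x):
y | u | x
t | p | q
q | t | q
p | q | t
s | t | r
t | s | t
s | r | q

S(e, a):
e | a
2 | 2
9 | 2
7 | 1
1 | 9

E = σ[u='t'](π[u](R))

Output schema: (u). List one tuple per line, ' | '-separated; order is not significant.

Row counts bottom-up:
  R → 6
  π[u](R) → 6
  σ[u='t'](π[u](R)) → 2

== RESULT ==
u
t
t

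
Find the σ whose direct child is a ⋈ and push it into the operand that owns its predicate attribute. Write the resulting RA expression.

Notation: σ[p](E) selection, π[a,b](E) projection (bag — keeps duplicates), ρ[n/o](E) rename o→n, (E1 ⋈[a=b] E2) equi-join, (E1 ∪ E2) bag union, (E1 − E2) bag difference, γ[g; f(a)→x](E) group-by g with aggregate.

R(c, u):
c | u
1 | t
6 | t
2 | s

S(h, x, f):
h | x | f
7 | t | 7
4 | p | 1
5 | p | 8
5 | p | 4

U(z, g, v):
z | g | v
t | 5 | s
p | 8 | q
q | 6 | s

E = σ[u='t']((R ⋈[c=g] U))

σ filters on u, owned by the left side.
E' = (σ[u='t'](R) ⋈[c=g] U)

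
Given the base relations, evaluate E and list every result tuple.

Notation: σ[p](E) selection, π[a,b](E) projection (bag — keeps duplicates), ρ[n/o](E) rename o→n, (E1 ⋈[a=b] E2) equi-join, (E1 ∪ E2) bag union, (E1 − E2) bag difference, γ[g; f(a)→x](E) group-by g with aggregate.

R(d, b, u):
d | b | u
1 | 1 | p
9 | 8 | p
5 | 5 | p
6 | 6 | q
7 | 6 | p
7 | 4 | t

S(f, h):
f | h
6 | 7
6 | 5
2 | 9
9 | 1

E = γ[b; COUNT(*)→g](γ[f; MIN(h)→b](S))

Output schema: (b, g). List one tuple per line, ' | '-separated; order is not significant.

Stepwise |·|:
  S → 4
  γ[f; MIN(h)→b](S) → 3
  γ[b; COUNT(*)→g](γ[f; MIN(h)→b](S)) → 3

== RESULT ==
b | g
1 | 1
5 | 1
9 | 1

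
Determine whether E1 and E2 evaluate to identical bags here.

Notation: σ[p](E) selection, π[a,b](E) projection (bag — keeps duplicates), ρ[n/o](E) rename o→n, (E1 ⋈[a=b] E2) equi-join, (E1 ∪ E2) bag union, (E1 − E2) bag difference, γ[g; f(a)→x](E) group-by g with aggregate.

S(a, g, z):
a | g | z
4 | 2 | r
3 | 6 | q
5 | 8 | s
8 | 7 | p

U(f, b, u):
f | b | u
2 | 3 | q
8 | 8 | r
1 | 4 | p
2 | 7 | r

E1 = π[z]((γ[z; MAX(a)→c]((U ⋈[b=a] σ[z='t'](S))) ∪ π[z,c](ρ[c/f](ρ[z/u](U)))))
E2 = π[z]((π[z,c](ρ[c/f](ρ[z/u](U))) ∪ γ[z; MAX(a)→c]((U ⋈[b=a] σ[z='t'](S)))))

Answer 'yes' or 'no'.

E1 row counts bottom-up:
  U → 4
  S → 4
  σ[z='t'](S) → 0
  (U ⋈[b=a] σ[z='t'](S)) → 0
  γ[z; MAX(a)→c]((U ⋈[b=a] σ[z='t'](S))) → 0
  U → 4
  ρ[z/u](U) → 4
  ρ[c/f](ρ[z/u](U)) → 4
  π[z,c](ρ[c/f](ρ[z/u](U))) → 4
  (γ[z; MAX(a)→c]((U ⋈[b=a] σ[z='t'](S))) ∪ π[z,c](ρ[c/f](ρ[z/u](U)))) → 4
  π[z]((γ[z; MAX(a)→c]((U ⋈[b=a] σ[z='t'](S))) ∪ π[z,c](ρ[c/f](ρ[z/u](U))))) → 4
E2 row counts bottom-up:
  U → 4
  ρ[z/u](U) → 4
  ρ[c/f](ρ[z/u](U)) → 4
  π[z,c](ρ[c/f](ρ[z/u](U))) → 4
  U → 4
  S → 4
  σ[z='t'](S) → 0
  (U ⋈[b=a] σ[z='t'](S)) → 0
  γ[z; MAX(a)→c]((U ⋈[b=a] σ[z='t'](S))) → 0
  (π[z,c](ρ[c/f](ρ[z/u](U))) ∪ γ[z; MAX(a)→c]((U ⋈[b=a] σ[z='t'](S)))) → 4
  π[z]((π[z,c](ρ[c/f](ρ[z/u](U))) ∪ γ[z; MAX(a)→c]((U ⋈[b=a] σ[z='t'](S))))) → 4

E1 and E2 produce the same multiset:
z
p
q
r
r

yes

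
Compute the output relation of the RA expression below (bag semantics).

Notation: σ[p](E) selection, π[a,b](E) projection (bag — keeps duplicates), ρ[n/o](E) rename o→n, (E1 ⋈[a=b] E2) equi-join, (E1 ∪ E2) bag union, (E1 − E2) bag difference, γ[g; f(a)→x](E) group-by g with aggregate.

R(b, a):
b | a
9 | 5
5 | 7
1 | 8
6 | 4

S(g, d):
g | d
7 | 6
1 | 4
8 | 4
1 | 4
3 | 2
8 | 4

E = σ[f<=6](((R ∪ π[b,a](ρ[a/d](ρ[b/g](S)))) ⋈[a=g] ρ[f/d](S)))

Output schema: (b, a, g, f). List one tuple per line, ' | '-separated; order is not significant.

Stepwise |·|:
  R → 4
  S → 6
  ρ[b/g](S) → 6
  ρ[a/d](ρ[b/g](S)) → 6
  π[b,a](ρ[a/d](ρ[b/g](S))) → 6
  (R ∪ π[b,a](ρ[a/d](ρ[b/g](S)))) → 10
  S → 6
  ρ[f/d](S) → 6
  ((R ∪ π[b,a](ρ[a/d](ρ[b/g](S)))) ⋈[a=g] ρ[f/d](S)) → 3
  σ[f<=6](((R ∪ π[b,a](ρ[a/d](ρ[b/g](S)))) ⋈[a=g] ρ[f/d](S))) → 3

== RESULT ==
b | a | g | f
1 | 8 | 8 | 4
1 | 8 | 8 | 4
5 | 7 | 7 | 6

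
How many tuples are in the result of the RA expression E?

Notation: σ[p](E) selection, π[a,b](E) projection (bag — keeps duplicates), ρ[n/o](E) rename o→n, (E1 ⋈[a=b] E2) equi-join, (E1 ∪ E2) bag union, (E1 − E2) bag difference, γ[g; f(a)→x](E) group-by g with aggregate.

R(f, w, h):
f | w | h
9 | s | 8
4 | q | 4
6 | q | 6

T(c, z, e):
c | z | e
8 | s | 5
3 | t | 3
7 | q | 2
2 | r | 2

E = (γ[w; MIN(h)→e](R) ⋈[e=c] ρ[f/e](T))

Subexpression sizes:
  R → 3
  γ[w; MIN(h)→e](R) → 2
  T → 4
  ρ[f/e](T) → 4
  (γ[w; MIN(h)→e](R) ⋈[e=c] ρ[f/e](T)) → 1

|E| = 1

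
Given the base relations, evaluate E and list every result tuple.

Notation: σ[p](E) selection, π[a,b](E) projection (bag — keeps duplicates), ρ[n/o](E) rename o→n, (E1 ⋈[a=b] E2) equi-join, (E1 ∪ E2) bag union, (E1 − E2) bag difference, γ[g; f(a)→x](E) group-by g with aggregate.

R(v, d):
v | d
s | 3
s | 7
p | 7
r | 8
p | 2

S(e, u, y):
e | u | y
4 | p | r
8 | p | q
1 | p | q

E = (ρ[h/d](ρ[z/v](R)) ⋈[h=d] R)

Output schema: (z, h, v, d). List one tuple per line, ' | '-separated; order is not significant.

Stepwise |·|:
  R → 5
  ρ[z/v](R) → 5
  ρ[h/d](ρ[z/v](R)) → 5
  R → 5
  (ρ[h/d](ρ[z/v](R)) ⋈[h=d] R) → 7

== RESULT ==
z | h | v | d
p | 2 | p | 2
p | 7 | p | 7
p | 7 | s | 7
r | 8 | r | 8
s | 3 | s | 3
s | 7 | p | 7
s | 7 | s | 7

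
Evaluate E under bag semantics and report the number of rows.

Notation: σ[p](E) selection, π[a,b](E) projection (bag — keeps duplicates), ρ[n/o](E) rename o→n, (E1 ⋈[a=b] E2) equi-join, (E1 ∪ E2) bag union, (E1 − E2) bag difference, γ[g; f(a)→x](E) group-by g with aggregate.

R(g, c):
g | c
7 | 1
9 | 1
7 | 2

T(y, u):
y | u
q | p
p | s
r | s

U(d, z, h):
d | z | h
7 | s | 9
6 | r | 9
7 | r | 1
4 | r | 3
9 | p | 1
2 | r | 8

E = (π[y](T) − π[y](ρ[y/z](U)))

Per-node cardinality:
  T → 3
  π[y](T) → 3
  U → 6
  ρ[y/z](U) → 6
  π[y](ρ[y/z](U)) → 6
  (π[y](T) − π[y](ρ[y/z](U))) → 1

|E| = 1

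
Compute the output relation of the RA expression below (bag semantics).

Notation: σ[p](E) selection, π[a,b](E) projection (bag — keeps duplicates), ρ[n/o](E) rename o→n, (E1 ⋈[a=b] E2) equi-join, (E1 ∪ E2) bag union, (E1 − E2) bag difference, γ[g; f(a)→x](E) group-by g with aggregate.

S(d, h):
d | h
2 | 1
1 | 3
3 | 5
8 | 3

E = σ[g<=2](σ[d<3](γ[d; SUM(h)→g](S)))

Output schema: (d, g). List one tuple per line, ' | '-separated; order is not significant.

Per-node cardinality:
  S → 4
  γ[d; SUM(h)→g](S) → 4
  σ[d<3](γ[d; SUM(h)→g](S)) → 2
  σ[g<=2](σ[d<3](γ[d; SUM(h)→g](S))) → 1

== RESULT ==
d | g
2 | 1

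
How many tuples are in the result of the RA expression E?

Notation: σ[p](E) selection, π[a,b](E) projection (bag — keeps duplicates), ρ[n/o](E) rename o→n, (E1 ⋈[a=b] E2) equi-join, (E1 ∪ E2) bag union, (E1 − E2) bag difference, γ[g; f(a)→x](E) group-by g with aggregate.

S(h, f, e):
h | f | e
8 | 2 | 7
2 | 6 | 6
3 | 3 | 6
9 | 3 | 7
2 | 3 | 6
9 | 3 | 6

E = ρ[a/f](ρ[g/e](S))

Stepwise |·|:
  S → 6
  ρ[g/e](S) → 6
  ρ[a/f](ρ[g/e](S)) → 6

|E| = 6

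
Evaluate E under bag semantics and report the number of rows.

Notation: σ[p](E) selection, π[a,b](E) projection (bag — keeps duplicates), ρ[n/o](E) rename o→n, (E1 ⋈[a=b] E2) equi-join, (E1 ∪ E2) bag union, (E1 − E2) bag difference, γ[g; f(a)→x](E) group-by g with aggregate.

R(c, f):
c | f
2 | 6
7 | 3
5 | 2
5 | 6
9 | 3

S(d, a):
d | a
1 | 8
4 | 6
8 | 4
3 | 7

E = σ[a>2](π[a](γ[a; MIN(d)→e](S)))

Stepwise |·|:
  S → 4
  γ[a; MIN(d)→e](S) → 4
  π[a](γ[a; MIN(d)→e](S)) → 4
  σ[a>2](π[a](γ[a; MIN(d)→e](S))) → 4

|E| = 4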